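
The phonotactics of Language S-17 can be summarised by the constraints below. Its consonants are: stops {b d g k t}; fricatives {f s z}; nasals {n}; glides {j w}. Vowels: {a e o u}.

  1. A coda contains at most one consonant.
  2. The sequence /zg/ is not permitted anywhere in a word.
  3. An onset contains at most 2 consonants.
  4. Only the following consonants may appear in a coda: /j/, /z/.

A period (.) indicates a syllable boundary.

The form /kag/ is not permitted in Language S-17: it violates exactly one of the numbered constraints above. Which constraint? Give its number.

4

/kag/: syllable 1 coda contains /g/, which is not a licensed coda consonant.
This is a violation of constraint 4: "Only the following consonants may appear in a coda: /j/, /z/."
The remaining constraints (1, 2, 3) are satisfied.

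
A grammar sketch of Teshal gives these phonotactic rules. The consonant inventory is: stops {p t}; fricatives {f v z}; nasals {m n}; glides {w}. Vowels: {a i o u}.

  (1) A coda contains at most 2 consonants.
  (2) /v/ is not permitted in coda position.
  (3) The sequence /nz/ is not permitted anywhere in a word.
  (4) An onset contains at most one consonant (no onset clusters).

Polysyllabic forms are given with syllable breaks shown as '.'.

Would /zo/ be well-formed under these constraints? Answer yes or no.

yes

/zo/ — σ1 onset /z/, coda /∅/ ok → well-formed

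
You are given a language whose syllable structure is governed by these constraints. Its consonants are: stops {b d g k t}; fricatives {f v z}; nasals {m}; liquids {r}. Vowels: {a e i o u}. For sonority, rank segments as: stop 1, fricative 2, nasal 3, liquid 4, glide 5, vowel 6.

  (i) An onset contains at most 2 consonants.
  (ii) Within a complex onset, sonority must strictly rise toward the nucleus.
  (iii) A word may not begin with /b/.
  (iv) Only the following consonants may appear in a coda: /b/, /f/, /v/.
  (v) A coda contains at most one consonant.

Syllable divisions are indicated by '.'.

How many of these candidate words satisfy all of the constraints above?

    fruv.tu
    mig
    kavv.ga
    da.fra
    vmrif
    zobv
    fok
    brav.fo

fruv.tu — σ1 onset /fr/ (2→4 rises), coda /v/ ok; σ2 onset /t/, coda /∅/ ok → phonotactically legal
mig — violates constraint (iv): syllable 1 coda contains /g/, which is not a licensed coda consonant → phonotactically illegal
kavv.ga — violates constraint (v): syllable 1 coda /vv/ has 2 consonants (> 1) → phonotactically illegal
da.fra — σ1 onset /d/, coda /∅/ ok; σ2 onset /fr/ (2→4 rises), coda /∅/ ok → phonotactically legal
vmrif — violates constraint (i): syllable 1 onset /vmr/ has 3 consonants (> 2) → phonotactically illegal
zobv — violates constraint (v): syllable 1 coda /bv/ has 2 consonants (> 1) → phonotactically illegal
fok — violates constraint (iv): syllable 1 coda contains /k/, which is not a licensed coda consonant → phonotactically illegal
brav.fo — violates constraint (iii): word begins with /b/ → phonotactically illegal
Phonotactically legal: fruv.tu, da.fra → 2.

2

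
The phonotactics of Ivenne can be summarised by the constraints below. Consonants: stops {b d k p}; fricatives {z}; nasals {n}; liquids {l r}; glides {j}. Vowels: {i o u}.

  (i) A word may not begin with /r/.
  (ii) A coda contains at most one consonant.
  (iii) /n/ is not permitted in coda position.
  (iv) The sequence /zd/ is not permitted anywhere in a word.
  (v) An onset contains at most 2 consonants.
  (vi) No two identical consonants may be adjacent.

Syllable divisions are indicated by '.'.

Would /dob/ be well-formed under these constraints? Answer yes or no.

yes

/dob/ — σ1 onset /d/, coda /b/ ok → well-formed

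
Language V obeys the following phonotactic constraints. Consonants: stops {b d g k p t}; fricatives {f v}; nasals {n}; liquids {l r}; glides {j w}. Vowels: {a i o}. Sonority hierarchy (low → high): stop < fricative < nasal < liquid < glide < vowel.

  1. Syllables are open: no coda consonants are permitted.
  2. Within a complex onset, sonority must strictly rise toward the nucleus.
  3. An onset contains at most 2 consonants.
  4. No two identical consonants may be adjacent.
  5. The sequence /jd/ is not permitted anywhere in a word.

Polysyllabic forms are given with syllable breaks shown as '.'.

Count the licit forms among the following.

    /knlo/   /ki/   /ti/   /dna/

3

/knlo/ — violates constraint 3: syllable 1 onset /knl/ has 3 consonants (> 2) → illicit
/ki/ — σ1 onset /k/, coda /∅/ ok → licit
/ti/ — σ1 onset /t/, coda /∅/ ok → licit
/dna/ — σ1 onset /dn/ (1→3 rises), coda /∅/ ok → licit
Licit: /ki/, /ti/, /dna/ → 3.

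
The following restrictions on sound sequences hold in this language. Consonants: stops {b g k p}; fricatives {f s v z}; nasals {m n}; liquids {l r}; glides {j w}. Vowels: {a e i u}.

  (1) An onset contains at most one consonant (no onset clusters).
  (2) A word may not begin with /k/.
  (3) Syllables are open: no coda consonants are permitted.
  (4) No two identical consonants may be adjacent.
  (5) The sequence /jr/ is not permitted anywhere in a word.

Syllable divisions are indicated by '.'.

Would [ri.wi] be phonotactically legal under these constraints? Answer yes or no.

[ri.wi] — σ1 onset /r/, coda /∅/ ok; σ2 onset /w/, coda /∅/ ok → phonotactically legal

yes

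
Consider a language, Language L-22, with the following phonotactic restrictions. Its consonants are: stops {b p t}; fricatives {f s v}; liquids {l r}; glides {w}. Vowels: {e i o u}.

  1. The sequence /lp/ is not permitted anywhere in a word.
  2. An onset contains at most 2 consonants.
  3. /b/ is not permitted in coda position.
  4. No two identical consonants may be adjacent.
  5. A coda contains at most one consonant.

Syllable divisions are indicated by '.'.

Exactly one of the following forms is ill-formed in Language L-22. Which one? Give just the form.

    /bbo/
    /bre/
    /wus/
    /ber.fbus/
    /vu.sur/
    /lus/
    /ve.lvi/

/bbo/

/bbo/ — violates constraint 4: adjacent identical consonants /bb/ → ill-formed
/bre/ — σ1 onset /br/ (2C), coda /∅/ ok → well-formed
/wus/ — σ1 onset /w/, coda /s/ ok → well-formed
/ber.fbus/ — σ1 onset /b/, coda /r/ ok; σ2 onset /fb/ (2C), coda /s/ ok → well-formed
/vu.sur/ — σ1 onset /v/, coda /∅/ ok; σ2 onset /s/, coda /r/ ok → well-formed
/lus/ — σ1 onset /l/, coda /s/ ok → well-formed
/ve.lvi/ — σ1 onset /v/, coda /∅/ ok; σ2 onset /lv/ (2C), coda /∅/ ok → well-formed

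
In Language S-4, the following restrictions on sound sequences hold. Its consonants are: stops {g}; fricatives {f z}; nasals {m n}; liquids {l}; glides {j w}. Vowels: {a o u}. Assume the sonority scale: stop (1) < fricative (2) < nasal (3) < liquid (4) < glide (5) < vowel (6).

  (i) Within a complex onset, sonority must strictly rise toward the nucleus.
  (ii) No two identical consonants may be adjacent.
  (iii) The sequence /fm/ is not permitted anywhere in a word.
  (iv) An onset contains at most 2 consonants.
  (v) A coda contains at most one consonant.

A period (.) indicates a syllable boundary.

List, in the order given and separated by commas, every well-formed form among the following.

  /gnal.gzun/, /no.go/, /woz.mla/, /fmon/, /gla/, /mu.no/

/gnal.gzun/ — σ1 onset /gn/ (1→3 rises), coda /l/ ok; σ2 onset /gz/ (1→2 rises), coda /n/ ok → well-formed
/no.go/ — σ1 onset /n/, coda /∅/ ok; σ2 onset /g/, coda /∅/ ok → well-formed
/woz.mla/ — σ1 onset /w/, coda /z/ ok; σ2 onset /ml/ (3→4 rises), coda /∅/ ok → well-formed
/fmon/ — violates constraint (iii): contains banned sequence /fm/ → ill-formed
/gla/ — σ1 onset /gl/ (1→4 rises), coda /∅/ ok → well-formed
/mu.no/ — σ1 onset /m/, coda /∅/ ok; σ2 onset /n/, coda /∅/ ok → well-formed

/gnal.gzun/, /no.go/, /woz.mla/, /gla/, /mu.no/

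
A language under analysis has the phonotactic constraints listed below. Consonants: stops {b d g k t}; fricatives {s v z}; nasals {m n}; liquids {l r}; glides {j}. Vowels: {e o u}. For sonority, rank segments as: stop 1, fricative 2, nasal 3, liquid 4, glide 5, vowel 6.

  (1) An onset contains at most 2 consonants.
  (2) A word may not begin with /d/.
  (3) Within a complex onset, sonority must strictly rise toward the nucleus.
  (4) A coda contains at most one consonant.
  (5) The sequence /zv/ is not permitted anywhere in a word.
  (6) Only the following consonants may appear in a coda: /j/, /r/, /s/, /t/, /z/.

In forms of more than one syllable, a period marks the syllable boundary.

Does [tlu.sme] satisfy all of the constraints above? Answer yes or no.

[tlu.sme] — σ1 onset /tl/ (1→4 rises), coda /∅/ ok; σ2 onset /sm/ (2→3 rises), coda /∅/ ok → phonotactically legal

yes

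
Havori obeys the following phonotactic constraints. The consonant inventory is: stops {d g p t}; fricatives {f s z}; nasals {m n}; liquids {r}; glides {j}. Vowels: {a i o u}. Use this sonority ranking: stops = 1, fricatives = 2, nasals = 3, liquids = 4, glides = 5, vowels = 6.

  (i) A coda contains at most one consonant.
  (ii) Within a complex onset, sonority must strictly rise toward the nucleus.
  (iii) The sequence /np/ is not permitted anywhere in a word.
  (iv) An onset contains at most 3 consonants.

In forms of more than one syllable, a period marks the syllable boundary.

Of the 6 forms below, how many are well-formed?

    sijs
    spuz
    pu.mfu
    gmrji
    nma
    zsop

0

sijs — violates constraint (i): syllable 1 coda /js/ has 2 consonants (> 1) → ill-formed
spuz — violates constraint (ii): syllable 1 onset /sp/: /s/ (fricative, 2) → /p/ (stop, 1) does not rise → ill-formed
pu.mfu — violates constraint (ii): syllable 2 onset /mf/: /m/ (nasal, 3) → /f/ (fricative, 2) does not rise → ill-formed
gmrji — violates constraint (iv): syllable 1 onset /gmrj/ has 4 consonants (> 3) → ill-formed
nma — violates constraint (ii): syllable 1 onset /nm/: /n/ (nasal, 3) → /m/ (nasal, 3) does not rise → ill-formed
zsop — violates constraint (ii): syllable 1 onset /zs/: /z/ (fricative, 2) → /s/ (fricative, 2) does not rise → ill-formed
No form is well-formed → 0.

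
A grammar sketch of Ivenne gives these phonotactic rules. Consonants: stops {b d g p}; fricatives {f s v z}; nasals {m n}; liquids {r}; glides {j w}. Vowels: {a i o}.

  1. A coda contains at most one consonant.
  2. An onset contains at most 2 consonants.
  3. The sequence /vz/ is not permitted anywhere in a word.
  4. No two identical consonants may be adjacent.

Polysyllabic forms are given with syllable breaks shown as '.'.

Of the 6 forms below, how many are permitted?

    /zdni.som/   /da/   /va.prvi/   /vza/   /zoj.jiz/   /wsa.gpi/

2

/zdni.som/ — violates constraint 2: syllable 1 onset /zdn/ has 3 consonants (> 2) → not permitted
/da/ — σ1 onset /d/, coda /∅/ ok → permitted
/va.prvi/ — violates constraint 2: syllable 2 onset /prv/ has 3 consonants (> 2) → not permitted
/vza/ — violates constraint 3: contains banned sequence /vz/ → not permitted
/zoj.jiz/ — violates constraint 4: adjacent identical consonants /jj/ → not permitted
/wsa.gpi/ — σ1 onset /ws/ (2C), coda /∅/ ok; σ2 onset /gp/ (2C), coda /∅/ ok → permitted
Permitted: /da/, /wsa.gpi/ → 2.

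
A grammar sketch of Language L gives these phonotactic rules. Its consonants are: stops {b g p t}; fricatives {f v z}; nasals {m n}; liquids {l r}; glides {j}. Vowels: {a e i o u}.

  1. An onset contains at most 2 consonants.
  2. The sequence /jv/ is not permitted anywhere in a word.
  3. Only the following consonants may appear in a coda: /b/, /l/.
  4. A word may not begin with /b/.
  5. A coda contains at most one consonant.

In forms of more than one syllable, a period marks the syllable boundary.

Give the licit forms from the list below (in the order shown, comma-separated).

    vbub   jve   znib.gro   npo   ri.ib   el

vbub, znib.gro, npo, ri.ib, el

vbub — σ1 onset /vb/ (2C), coda /b/ ok → licit
jve — violates constraint 2: contains banned sequence /jv/ → illicit
znib.gro — σ1 onset /zn/ (2C), coda /b/ ok; σ2 onset /gr/ (2C), coda /∅/ ok → licit
npo — σ1 onset /np/ (2C), coda /∅/ ok → licit
ri.ib — σ1 onset /r/, coda /∅/ ok; σ2 onset /∅/, coda /b/ ok → licit
el — σ1 onset /∅/, coda /l/ ok → licit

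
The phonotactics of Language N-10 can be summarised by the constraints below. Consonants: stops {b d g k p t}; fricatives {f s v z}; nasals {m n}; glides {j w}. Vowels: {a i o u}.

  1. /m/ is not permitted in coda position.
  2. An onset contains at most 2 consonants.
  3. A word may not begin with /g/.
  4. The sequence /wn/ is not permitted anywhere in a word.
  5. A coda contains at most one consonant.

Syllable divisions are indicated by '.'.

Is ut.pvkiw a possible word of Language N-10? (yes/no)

ut.pvkiw — violates constraint 2: syllable 2 onset /pvk/ has 3 consonants (> 2) → phonotactically illegal

no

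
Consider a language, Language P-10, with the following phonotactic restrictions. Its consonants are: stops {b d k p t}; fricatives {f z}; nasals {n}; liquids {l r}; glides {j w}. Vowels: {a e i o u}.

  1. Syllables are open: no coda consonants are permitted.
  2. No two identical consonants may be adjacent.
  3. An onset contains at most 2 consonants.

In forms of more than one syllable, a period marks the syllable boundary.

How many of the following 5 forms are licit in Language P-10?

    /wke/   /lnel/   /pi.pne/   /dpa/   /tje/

/wke/ — σ1 onset /wk/ (2C), coda /∅/ ok → licit
/lnel/ — violates constraint 1: syllable 1 coda /l/ has 1 consonant (> 0) → illicit
/pi.pne/ — σ1 onset /p/, coda /∅/ ok; σ2 onset /pn/ (2C), coda /∅/ ok → licit
/dpa/ — σ1 onset /dp/ (2C), coda /∅/ ok → licit
/tje/ — σ1 onset /tj/ (2C), coda /∅/ ok → licit
Licit: /wke/, /pi.pne/, /dpa/, /tje/ → 4.

4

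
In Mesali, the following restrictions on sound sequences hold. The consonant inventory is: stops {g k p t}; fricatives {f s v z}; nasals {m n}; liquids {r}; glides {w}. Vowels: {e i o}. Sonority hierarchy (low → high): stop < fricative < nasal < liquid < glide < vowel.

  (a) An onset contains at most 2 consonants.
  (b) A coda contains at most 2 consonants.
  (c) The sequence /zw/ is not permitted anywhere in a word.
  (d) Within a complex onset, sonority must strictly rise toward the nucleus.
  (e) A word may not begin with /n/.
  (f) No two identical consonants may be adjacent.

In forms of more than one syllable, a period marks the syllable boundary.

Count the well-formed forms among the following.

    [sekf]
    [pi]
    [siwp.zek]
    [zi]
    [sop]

5

[sekf] — σ1 onset /s/, coda /kf/ (2C) ok → well-formed
[pi] — σ1 onset /p/, coda /∅/ ok → well-formed
[siwp.zek] — σ1 onset /s/, coda /wp/ (2C) ok; σ2 onset /z/, coda /k/ ok → well-formed
[zi] — σ1 onset /z/, coda /∅/ ok → well-formed
[sop] — σ1 onset /s/, coda /p/ ok → well-formed
Well-formed: [sekf], [pi], [siwp.zek], [zi], [sop] → 5.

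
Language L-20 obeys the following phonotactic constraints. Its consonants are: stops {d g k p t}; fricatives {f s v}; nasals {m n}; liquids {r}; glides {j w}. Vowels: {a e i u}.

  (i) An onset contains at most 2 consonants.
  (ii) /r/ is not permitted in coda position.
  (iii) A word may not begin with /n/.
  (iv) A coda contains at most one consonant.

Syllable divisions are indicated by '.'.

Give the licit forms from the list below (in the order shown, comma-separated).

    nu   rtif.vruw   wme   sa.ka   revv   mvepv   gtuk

rtif.vruw, wme, sa.ka, gtuk

nu — violates constraint (iii): word begins with /n/ → illicit
rtif.vruw — σ1 onset /rt/ (2C), coda /f/ ok; σ2 onset /vr/ (2C), coda /w/ ok → licit
wme — σ1 onset /wm/ (2C), coda /∅/ ok → licit
sa.ka — σ1 onset /s/, coda /∅/ ok; σ2 onset /k/, coda /∅/ ok → licit
revv — violates constraint (iv): syllable 1 coda /vv/ has 2 consonants (> 1) → illicit
mvepv — violates constraint (iv): syllable 1 coda /pv/ has 2 consonants (> 1) → illicit
gtuk — σ1 onset /gt/ (2C), coda /k/ ok → licit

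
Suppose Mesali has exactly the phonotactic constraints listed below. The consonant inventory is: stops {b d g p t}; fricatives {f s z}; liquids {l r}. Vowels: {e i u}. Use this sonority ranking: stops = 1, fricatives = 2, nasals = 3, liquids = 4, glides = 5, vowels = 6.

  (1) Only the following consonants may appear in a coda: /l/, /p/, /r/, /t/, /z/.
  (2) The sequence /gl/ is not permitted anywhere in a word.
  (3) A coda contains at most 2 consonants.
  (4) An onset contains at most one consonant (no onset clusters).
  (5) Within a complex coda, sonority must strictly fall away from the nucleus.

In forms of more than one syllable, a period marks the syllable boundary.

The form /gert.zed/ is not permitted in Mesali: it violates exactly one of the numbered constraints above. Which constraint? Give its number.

1

/gert.zed/: syllable 2 coda contains /d/, which is not a licensed coda consonant.
This is a violation of constraint 1: "Only the following consonants may appear in a coda: /l/, /p/, /r/, /t/, /z/."
The remaining constraints (2, 3, 4, 5) are satisfied.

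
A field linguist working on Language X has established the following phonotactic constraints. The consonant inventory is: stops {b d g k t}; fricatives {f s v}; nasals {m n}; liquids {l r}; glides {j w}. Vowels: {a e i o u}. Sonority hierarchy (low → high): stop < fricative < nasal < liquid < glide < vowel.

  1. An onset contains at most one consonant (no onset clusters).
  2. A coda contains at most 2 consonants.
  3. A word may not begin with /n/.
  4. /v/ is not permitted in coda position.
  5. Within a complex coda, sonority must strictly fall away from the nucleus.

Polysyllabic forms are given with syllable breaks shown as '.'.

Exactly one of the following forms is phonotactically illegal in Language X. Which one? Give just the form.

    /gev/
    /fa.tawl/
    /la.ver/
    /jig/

/gev/

/gev/ — violates constraint 4: syllable 1 coda contains /v/ → phonotactically illegal
/fa.tawl/ — σ1 onset /f/, coda /∅/ ok; σ2 onset /t/, coda /wl/ (5→4 falls) ok → phonotactically legal
/la.ver/ — σ1 onset /l/, coda /∅/ ok; σ2 onset /v/, coda /r/ ok → phonotactically legal
/jig/ — σ1 onset /j/, coda /g/ ok → phonotactically legal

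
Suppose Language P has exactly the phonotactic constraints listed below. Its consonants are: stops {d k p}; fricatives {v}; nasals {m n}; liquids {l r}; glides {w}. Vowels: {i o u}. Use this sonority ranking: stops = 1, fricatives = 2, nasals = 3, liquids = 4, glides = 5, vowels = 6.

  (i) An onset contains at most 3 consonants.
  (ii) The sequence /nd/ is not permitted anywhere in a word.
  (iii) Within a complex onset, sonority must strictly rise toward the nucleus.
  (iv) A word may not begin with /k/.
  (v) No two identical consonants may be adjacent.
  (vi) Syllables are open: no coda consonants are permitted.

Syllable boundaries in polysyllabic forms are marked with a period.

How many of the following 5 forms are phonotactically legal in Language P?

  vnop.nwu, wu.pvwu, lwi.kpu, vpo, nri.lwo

2

vnop.nwu — violates constraint (vi): syllable 1 coda /p/ has 1 consonant (> 0) → phonotactically illegal
wu.pvwu — σ1 onset /w/, coda /∅/ ok; σ2 onset /pvw/ (1→2→5 rises), coda /∅/ ok → phonotactically legal
lwi.kpu — violates constraint (iii): syllable 2 onset /kp/: /k/ (stop, 1) → /p/ (stop, 1) does not rise → phonotactically illegal
vpo — violates constraint (iii): syllable 1 onset /vp/: /v/ (fricative, 2) → /p/ (stop, 1) does not rise → phonotactically illegal
nri.lwo — σ1 onset /nr/ (3→4 rises), coda /∅/ ok; σ2 onset /lw/ (4→5 rises), coda /∅/ ok → phonotactically legal
Phonotactically legal: wu.pvwu, nri.lwo → 2.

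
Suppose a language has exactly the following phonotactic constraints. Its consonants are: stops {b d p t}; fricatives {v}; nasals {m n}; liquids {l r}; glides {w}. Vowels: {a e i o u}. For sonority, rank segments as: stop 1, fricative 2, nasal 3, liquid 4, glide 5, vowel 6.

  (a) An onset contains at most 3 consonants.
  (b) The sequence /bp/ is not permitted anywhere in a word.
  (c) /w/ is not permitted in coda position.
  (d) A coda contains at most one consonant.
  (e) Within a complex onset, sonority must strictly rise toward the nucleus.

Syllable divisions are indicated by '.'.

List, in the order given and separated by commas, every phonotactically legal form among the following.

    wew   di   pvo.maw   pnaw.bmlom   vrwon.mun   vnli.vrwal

wew — violates constraint (c): syllable 1 coda contains /w/ → phonotactically illegal
di — σ1 onset /d/, coda /∅/ ok → phonotactically legal
pvo.maw — violates constraint (c): syllable 2 coda contains /w/ → phonotactically illegal
pnaw.bmlom — violates constraint (c): syllable 1 coda contains /w/ → phonotactically illegal
vrwon.mun — σ1 onset /vrw/ (2→4→5 rises), coda /n/ ok; σ2 onset /m/, coda /n/ ok → phonotactically legal
vnli.vrwal — σ1 onset /vnl/ (2→3→4 rises), coda /∅/ ok; σ2 onset /vrw/ (2→4→5 rises), coda /l/ ok → phonotactically legal

di, vrwon.mun, vnli.vrwal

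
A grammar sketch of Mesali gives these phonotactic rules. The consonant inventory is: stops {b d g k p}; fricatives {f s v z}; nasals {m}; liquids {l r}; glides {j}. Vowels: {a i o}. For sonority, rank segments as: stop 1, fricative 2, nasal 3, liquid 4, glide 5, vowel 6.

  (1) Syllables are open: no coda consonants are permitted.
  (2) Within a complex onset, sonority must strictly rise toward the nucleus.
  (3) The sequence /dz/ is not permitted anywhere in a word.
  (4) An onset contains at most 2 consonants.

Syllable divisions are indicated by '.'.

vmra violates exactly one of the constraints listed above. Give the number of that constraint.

vmra: syllable 1 onset /vmr/ has 3 consonants (> 2).
This is a violation of constraint 4: "An onset contains at most 2 consonants."
The remaining constraints (1, 2, 3) are satisfied.

4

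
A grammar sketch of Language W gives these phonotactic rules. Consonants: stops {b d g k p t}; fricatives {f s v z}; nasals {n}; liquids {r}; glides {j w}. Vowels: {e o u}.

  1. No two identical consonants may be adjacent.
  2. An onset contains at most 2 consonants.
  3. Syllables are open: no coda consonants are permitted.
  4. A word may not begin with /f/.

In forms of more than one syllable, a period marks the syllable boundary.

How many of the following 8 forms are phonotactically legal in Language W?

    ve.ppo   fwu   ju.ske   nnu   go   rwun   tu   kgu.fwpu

3

ve.ppo — violates constraint 1: adjacent identical consonants /pp/ → phonotactically illegal
fwu — violates constraint 4: word begins with /f/ → phonotactically illegal
ju.ske — σ1 onset /j/, coda /∅/ ok; σ2 onset /sk/ (2C), coda /∅/ ok → phonotactically legal
nnu — violates constraint 1: adjacent identical consonants /nn/ → phonotactically illegal
go — σ1 onset /g/, coda /∅/ ok → phonotactically legal
rwun — violates constraint 3: syllable 1 coda /n/ has 1 consonant (> 0) → phonotactically illegal
tu — σ1 onset /t/, coda /∅/ ok → phonotactically legal
kgu.fwpu — violates constraint 2: syllable 2 onset /fwp/ has 3 consonants (> 2) → phonotactically illegal
Phonotactically legal: ju.ske, go, tu → 3.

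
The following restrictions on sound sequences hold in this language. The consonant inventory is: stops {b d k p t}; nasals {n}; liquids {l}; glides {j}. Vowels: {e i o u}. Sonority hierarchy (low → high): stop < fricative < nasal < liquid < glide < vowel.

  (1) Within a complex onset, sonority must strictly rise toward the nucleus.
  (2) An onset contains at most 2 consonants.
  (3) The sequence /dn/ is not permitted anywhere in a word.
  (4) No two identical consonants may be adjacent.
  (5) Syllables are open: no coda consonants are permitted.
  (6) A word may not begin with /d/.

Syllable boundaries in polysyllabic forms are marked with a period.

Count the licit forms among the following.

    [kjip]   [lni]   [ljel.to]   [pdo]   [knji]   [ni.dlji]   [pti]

0

[kjip] — violates constraint 5: syllable 1 coda /p/ has 1 consonant (> 0) → illicit
[lni] — violates constraint 1: syllable 1 onset /ln/: /l/ (liquid, 4) → /n/ (nasal, 3) does not rise → illicit
[ljel.to] — violates constraint 5: syllable 1 coda /l/ has 1 consonant (> 0) → illicit
[pdo] — violates constraint 1: syllable 1 onset /pd/: /p/ (stop, 1) → /d/ (stop, 1) does not rise → illicit
[knji] — violates constraint 2: syllable 1 onset /knj/ has 3 consonants (> 2) → illicit
[ni.dlji] — violates constraint 2: syllable 2 onset /dlj/ has 3 consonants (> 2) → illicit
[pti] — violates constraint 1: syllable 1 onset /pt/: /p/ (stop, 1) → /t/ (stop, 1) does not rise → illicit
No form is licit → 0.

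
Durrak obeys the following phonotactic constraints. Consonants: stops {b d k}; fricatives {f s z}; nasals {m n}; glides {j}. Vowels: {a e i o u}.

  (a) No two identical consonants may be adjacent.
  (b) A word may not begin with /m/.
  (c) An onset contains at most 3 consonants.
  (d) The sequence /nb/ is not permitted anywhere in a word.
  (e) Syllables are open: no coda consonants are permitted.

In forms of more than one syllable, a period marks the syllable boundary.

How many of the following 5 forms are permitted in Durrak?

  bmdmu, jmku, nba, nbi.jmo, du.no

bmdmu — violates constraint (c): syllable 1 onset /bmdm/ has 4 consonants (> 3) → not permitted
jmku — σ1 onset /jmk/ (3C), coda /∅/ ok → permitted
nba — violates constraint (d): contains banned sequence /nb/ → not permitted
nbi.jmo — violates constraint (d): contains banned sequence /nb/ → not permitted
du.no — σ1 onset /d/, coda /∅/ ok; σ2 onset /n/, coda /∅/ ok → permitted
Permitted: jmku, du.no → 2.

2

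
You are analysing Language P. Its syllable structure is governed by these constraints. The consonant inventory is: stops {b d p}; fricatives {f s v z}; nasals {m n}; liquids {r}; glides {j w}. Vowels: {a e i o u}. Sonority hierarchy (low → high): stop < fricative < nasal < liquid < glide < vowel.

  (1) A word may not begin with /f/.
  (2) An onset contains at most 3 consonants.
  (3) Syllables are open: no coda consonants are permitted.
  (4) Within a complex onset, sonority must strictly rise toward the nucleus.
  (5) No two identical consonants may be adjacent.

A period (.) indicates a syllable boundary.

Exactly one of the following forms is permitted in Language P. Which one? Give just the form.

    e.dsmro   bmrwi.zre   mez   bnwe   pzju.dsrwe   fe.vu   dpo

e.dsmro — violates constraint 2: syllable 2 onset /dsmr/ has 4 consonants (> 3) → not permitted
bmrwi.zre — violates constraint 2: syllable 1 onset /bmrw/ has 4 consonants (> 3) → not permitted
mez — violates constraint 3: syllable 1 coda /z/ has 1 consonant (> 0) → not permitted
bnwe — σ1 onset /bnw/ (1→3→5 rises), coda /∅/ ok → permitted
pzju.dsrwe — violates constraint 2: syllable 2 onset /dsrw/ has 4 consonants (> 3) → not permitted
fe.vu — violates constraint 1: word begins with /f/ → not permitted
dpo — violates constraint 4: syllable 1 onset /dp/: /d/ (stop, 1) → /p/ (stop, 1) does not rise → not permitted

bnwe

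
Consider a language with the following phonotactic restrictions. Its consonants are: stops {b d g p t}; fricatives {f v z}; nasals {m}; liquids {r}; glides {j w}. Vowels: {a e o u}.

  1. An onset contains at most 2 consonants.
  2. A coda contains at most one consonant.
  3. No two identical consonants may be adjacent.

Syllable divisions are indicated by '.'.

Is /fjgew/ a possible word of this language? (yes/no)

/fjgew/ — violates constraint 1: syllable 1 onset /fjg/ has 3 consonants (> 2) → not permitted

no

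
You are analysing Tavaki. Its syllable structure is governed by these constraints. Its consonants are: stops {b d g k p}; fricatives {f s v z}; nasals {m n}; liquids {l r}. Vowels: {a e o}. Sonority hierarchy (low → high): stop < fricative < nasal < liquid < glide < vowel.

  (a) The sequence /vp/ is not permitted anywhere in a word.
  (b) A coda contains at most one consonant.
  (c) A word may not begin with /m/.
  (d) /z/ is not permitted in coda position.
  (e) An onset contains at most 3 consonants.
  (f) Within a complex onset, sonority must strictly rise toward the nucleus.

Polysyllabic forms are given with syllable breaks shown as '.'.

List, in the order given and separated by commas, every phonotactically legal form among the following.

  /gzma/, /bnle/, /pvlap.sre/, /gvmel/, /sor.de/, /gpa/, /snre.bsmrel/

/gzma/ — σ1 onset /gzm/ (1→2→3 rises), coda /∅/ ok → phonotactically legal
/bnle/ — σ1 onset /bnl/ (1→3→4 rises), coda /∅/ ok → phonotactically legal
/pvlap.sre/ — σ1 onset /pvl/ (1→2→4 rises), coda /p/ ok; σ2 onset /sr/ (2→4 rises), coda /∅/ ok → phonotactically legal
/gvmel/ — σ1 onset /gvm/ (1→2→3 rises), coda /l/ ok → phonotactically legal
/sor.de/ — σ1 onset /s/, coda /r/ ok; σ2 onset /d/, coda /∅/ ok → phonotactically legal
/gpa/ — violates constraint (f): syllable 1 onset /gp/: /g/ (stop, 1) → /p/ (stop, 1) does not rise → phonotactically illegal
/snre.bsmrel/ — violates constraint (e): syllable 2 onset /bsmr/ has 4 consonants (> 3) → phonotactically illegal

/gzma/, /bnle/, /pvlap.sre/, /gvmel/, /sor.de/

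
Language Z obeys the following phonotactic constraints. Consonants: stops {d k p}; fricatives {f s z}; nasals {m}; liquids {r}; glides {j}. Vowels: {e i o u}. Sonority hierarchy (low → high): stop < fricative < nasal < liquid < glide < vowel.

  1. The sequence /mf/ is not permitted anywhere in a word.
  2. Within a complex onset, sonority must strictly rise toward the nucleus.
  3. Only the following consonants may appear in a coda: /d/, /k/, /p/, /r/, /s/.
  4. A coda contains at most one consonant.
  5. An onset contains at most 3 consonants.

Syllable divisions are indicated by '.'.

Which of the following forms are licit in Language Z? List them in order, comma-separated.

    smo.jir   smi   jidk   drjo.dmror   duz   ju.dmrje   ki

smo.jir — σ1 onset /sm/ (2→3 rises), coda /∅/ ok; σ2 onset /j/, coda /r/ ok → licit
smi — σ1 onset /sm/ (2→3 rises), coda /∅/ ok → licit
jidk — violates constraint 4: syllable 1 coda /dk/ has 2 consonants (> 1) → illicit
drjo.dmror — σ1 onset /drj/ (1→4→5 rises), coda /∅/ ok; σ2 onset /dmr/ (1→3→4 rises), coda /r/ ok → licit
duz — violates constraint 3: syllable 1 coda contains /z/, which is not a licensed coda consonant → illicit
ju.dmrje — violates constraint 5: syllable 2 onset /dmrj/ has 4 consonants (> 3) → illicit
ki — σ1 onset /k/, coda /∅/ ok → licit

smo.jir, smi, drjo.dmror, ki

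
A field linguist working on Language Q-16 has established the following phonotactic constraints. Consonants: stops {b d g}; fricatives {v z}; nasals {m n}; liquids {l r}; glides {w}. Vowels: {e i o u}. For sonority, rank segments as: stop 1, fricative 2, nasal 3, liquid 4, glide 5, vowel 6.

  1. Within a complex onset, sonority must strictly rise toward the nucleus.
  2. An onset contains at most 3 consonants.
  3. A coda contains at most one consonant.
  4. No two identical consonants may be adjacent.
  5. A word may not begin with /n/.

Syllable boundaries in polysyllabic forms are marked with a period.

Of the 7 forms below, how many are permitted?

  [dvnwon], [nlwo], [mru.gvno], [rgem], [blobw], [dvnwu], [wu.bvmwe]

1

[dvnwon] — violates constraint 2: syllable 1 onset /dvnw/ has 4 consonants (> 3) → not permitted
[nlwo] — violates constraint 5: word begins with /n/ → not permitted
[mru.gvno] — σ1 onset /mr/ (3→4 rises), coda /∅/ ok; σ2 onset /gvn/ (1→2→3 rises), coda /∅/ ok → permitted
[rgem] — violates constraint 1: syllable 1 onset /rg/: /r/ (liquid, 4) → /g/ (stop, 1) does not rise → not permitted
[blobw] — violates constraint 3: syllable 1 coda /bw/ has 2 consonants (> 1) → not permitted
[dvnwu] — violates constraint 2: syllable 1 onset /dvnw/ has 4 consonants (> 3) → not permitted
[wu.bvmwe] — violates constraint 2: syllable 2 onset /bvmw/ has 4 consonants (> 3) → not permitted
Permitted: [mru.gvno] → 1.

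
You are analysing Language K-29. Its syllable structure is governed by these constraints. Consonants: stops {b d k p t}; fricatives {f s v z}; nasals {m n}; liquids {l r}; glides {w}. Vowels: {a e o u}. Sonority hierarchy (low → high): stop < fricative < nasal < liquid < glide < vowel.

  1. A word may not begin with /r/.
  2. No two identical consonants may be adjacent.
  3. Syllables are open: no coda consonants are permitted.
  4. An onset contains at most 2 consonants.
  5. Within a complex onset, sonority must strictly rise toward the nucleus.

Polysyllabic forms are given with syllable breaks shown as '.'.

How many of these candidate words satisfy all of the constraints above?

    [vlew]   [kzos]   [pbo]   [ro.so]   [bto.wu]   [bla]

[vlew] — violates constraint 3: syllable 1 coda /w/ has 1 consonant (> 0) → ill-formed
[kzos] — violates constraint 3: syllable 1 coda /s/ has 1 consonant (> 0) → ill-formed
[pbo] — violates constraint 5: syllable 1 onset /pb/: /p/ (stop, 1) → /b/ (stop, 1) does not rise → ill-formed
[ro.so] — violates constraint 1: word begins with /r/ → ill-formed
[bto.wu] — violates constraint 5: syllable 1 onset /bt/: /b/ (stop, 1) → /t/ (stop, 1) does not rise → ill-formed
[bla] — σ1 onset /bl/ (1→4 rises), coda /∅/ ok → well-formed
Well-formed: [bla] → 1.

1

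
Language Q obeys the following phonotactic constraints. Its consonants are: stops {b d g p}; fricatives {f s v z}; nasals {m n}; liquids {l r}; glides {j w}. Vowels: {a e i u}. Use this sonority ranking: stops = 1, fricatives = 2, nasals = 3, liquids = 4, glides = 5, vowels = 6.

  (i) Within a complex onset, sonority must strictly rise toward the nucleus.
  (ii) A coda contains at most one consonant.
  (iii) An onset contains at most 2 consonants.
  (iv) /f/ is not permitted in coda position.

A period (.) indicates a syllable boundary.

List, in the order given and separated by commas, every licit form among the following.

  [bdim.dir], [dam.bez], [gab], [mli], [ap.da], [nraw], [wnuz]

[bdim.dir] — violates constraint (i): syllable 1 onset /bd/: /b/ (stop, 1) → /d/ (stop, 1) does not rise → illicit
[dam.bez] — σ1 onset /d/, coda /m/ ok; σ2 onset /b/, coda /z/ ok → licit
[gab] — σ1 onset /g/, coda /b/ ok → licit
[mli] — σ1 onset /ml/ (3→4 rises), coda /∅/ ok → licit
[ap.da] — σ1 onset /∅/, coda /p/ ok; σ2 onset /d/, coda /∅/ ok → licit
[nraw] — σ1 onset /nr/ (3→4 rises), coda /w/ ok → licit
[wnuz] — violates constraint (i): syllable 1 onset /wn/: /w/ (glide, 5) → /n/ (nasal, 3) does not rise → illicit

[dam.bez], [gab], [mli], [ap.da], [nraw]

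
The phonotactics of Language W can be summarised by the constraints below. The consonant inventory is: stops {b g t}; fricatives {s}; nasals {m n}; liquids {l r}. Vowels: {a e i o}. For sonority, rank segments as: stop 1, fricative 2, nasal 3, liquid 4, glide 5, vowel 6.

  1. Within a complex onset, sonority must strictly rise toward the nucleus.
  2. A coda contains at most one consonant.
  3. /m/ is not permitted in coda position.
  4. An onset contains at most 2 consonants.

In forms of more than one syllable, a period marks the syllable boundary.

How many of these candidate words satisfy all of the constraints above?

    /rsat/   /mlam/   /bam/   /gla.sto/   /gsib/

/rsat/ — violates constraint 1: syllable 1 onset /rs/: /r/ (liquid, 4) → /s/ (fricative, 2) does not rise → ill-formed
/mlam/ — violates constraint 3: syllable 1 coda contains /m/ → ill-formed
/bam/ — violates constraint 3: syllable 1 coda contains /m/ → ill-formed
/gla.sto/ — violates constraint 1: syllable 2 onset /st/: /s/ (fricative, 2) → /t/ (stop, 1) does not rise → ill-formed
/gsib/ — σ1 onset /gs/ (1→2 rises), coda /b/ ok → well-formed
Well-formed: /gsib/ → 1.

1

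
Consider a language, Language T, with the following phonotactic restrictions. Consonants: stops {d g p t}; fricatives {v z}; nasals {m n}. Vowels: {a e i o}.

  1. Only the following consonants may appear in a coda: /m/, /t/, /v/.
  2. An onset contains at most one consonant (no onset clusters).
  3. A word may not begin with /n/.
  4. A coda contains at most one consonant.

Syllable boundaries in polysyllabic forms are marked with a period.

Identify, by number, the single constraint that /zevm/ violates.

/zevm/: syllable 1 coda /vm/ has 2 consonants (> 1).
This is a violation of constraint 4: "A coda contains at most one consonant."
The remaining constraints (1, 2, 3) are satisfied.

4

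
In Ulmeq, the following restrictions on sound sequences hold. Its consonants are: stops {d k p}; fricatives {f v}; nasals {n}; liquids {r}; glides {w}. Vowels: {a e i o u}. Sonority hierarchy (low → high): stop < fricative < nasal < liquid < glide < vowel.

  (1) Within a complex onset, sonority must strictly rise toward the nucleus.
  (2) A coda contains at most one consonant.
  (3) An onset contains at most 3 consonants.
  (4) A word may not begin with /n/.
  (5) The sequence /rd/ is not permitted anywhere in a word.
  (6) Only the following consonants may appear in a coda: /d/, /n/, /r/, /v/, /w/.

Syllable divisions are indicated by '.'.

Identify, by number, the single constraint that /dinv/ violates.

2

/dinv/: syllable 1 coda /nv/ has 2 consonants (> 1).
This is a violation of constraint 2: "A coda contains at most one consonant."
The remaining constraints (1, 3, 4, 5, 6) are satisfied.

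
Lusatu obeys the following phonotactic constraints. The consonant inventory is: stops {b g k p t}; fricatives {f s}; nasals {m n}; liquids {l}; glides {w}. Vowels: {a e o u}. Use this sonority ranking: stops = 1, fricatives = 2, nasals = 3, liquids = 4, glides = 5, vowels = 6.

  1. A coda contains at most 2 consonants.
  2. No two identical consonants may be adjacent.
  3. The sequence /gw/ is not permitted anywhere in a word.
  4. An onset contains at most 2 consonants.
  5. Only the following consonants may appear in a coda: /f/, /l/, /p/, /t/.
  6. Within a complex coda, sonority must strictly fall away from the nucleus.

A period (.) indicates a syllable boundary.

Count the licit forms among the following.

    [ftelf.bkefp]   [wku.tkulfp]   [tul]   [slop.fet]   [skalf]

[ftelf.bkefp] — σ1 onset /ft/ (2C), coda /lf/ (4→2 falls) ok; σ2 onset /bk/ (2C), coda /fp/ (2→1 falls) ok → licit
[wku.tkulfp] — violates constraint 1: syllable 2 coda /lfp/ has 3 consonants (> 2) → illicit
[tul] — σ1 onset /t/, coda /l/ ok → licit
[slop.fet] — σ1 onset /sl/ (2C), coda /p/ ok; σ2 onset /f/, coda /t/ ok → licit
[skalf] — σ1 onset /sk/ (2C), coda /lf/ (4→2 falls) ok → licit
Licit: [ftelf.bkefp], [tul], [slop.fet], [skalf] → 4.

4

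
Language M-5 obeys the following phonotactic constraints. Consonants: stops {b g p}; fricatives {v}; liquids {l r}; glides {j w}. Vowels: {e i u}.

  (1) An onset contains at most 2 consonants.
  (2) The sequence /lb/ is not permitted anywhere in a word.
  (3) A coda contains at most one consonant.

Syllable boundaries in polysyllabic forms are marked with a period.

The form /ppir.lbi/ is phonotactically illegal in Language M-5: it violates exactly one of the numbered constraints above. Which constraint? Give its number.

2

/ppir.lbi/: contains banned sequence /lb/.
This is a violation of constraint 2: "The sequence /lb/ is not permitted anywhere in a word."
The remaining constraints (1, 3) are satisfied.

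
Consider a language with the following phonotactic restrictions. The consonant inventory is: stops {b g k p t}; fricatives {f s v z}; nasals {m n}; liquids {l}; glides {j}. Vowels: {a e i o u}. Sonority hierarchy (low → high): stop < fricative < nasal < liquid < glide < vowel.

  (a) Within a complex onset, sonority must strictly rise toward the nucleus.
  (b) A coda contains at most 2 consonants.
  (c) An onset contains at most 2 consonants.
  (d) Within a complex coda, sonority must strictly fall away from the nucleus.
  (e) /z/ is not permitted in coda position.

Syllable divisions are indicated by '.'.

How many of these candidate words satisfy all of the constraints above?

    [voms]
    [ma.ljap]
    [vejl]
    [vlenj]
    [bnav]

4

[voms] — σ1 onset /v/, coda /ms/ (3→2 falls) ok → licit
[ma.ljap] — σ1 onset /m/, coda /∅/ ok; σ2 onset /lj/ (4→5 rises), coda /p/ ok → licit
[vejl] — σ1 onset /v/, coda /jl/ (5→4 falls) ok → licit
[vlenj] — violates constraint (d): syllable 1 coda /nj/: /n/ (nasal, 3) → /j/ (glide, 5) does not fall → illicit
[bnav] — σ1 onset /bn/ (1→3 rises), coda /v/ ok → licit
Licit: [voms], [ma.ljap], [vejl], [bnav] → 4.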